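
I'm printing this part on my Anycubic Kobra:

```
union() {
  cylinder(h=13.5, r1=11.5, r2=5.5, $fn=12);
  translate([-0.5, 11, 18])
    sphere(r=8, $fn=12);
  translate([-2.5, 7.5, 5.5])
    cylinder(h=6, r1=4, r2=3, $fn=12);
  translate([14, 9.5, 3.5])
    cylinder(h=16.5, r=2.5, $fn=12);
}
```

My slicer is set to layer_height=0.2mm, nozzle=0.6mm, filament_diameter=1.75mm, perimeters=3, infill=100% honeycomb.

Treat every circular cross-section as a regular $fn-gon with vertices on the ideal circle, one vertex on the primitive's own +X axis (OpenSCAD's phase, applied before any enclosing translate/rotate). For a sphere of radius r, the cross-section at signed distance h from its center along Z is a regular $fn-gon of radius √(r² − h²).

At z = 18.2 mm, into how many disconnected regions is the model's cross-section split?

2

At z = 18.2 mm: the cone does not reach this height (z outside [0, 13.5]); the r=8 sphere at (-0.5, 11) contributes a regular 12-gon of circumradius √(8²−0.2²) = 7.997; the cone at (-2.5, 7.5) does not reach this height (z outside [5.5, 11.5]); the r=2.5 cylinder at (14, 9.5) contributes a regular 12-gon of circumradius 2.5; Combining (union): the 2 present regions are separate (no shared area or edge), so areas and boundary lengths simply add and each stays a separate island — 2 connected regions. The result has 2 disconnected regions.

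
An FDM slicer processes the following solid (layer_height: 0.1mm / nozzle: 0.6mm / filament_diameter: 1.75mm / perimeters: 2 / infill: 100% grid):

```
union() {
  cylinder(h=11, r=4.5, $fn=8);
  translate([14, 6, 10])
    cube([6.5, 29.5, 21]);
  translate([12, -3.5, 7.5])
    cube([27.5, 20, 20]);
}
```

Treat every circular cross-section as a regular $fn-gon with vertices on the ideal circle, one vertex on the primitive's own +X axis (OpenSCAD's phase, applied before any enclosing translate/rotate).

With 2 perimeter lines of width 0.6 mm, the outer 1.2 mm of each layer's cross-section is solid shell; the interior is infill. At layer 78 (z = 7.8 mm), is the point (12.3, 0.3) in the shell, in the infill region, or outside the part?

At z = 7.8 mm: the cylinder: section is a regular 8-gon, circumradius r=4.5; the cube at (14, 6) is absent (z outside [10, 31]); the cube at (12, -3.5) is present — its section is the full 27.5×20 rectangle; Taking the union: the 2 present regions are separate (no shared area or edge), so areas and boundary lengths simply add and each stays a separate island — 2 connected regions. Overall, the cross-section has 2 separate islands. The nearest boundary edge runs (12.00, -3.50)→(12.00, 16.50); distance from the point to it = 0.30 mm. (Shell/infill is judged within the island containing the point — the largest one.) The point is inside the cross-section, 0.30 mm from the nearest boundary — within the 1.2 mm shell band (2 × 0.6).

shell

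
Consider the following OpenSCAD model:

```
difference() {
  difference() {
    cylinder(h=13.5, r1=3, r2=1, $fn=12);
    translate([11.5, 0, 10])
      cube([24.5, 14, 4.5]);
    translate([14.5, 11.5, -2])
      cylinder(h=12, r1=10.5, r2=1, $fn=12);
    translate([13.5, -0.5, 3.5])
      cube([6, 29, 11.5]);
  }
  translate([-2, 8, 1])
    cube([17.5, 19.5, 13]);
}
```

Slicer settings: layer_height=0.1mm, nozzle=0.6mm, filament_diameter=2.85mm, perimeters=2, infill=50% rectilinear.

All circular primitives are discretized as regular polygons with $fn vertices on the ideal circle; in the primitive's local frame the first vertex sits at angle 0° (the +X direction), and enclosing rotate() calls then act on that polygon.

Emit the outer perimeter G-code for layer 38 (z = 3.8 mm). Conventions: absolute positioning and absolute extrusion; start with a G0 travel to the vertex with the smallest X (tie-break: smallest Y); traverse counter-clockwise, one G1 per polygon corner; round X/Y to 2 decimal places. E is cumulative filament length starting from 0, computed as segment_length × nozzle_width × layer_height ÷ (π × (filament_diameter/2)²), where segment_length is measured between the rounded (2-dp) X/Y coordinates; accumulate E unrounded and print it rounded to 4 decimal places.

At z = 3.8 mm: the cone contributes a regular 12-gon of circumradius 2.437 (interpolated between r1=3 and r2=1 at t=0.281); the cube at (11.5, 0) is absent (z outside [10, 14.5]); the cone at (14.5, 11.5) contributes a regular 12-gon of circumradius 5.908 (interpolated between r1=10.5 and r2=1 at t=0.483); the 6×29 cube at (13.5, -0.5) contributes its full rectangle; Subtracting the remaining from the first: starting from the cone, the cone at (14.5, 11.5) misses the remaining region (no effect); the 6×29 cube at (13.5, -0.5) misses the remaining region (no effect) — 1 connected region; the cube at (-2, 8) is present — its section is the full 17.5×19.5 rectangle; Taking the first minus the rest: starting from the result so far, the 17.5×19.5 cube at (-2, 8) misses the remaining region (no effect) — 1 connected region. The outline is a single polygon with 12 vertices. Extrusion per mm of travel: 0.6 × 0.1 / (π × 1.425²) = 0.009405. Accumulating E over each segment gives final E = 0.1424.

G0 X-2.44 Y0.00 Z3.80
G1 X-2.11 Y-1.22 E0.0119
G1 X-1.22 Y-2.11 E0.0237
G1 X0.00 Y-2.44 E0.0356
G1 X1.22 Y-2.11 E0.0475
G1 X2.11 Y-1.22 E0.0593
G1 X2.44 Y0.00 E0.0712
G1 X2.11 Y1.22 E0.0831
G1 X1.22 Y2.11 E0.0949
G1 X0.00 Y2.44 E0.1068
G1 X-1.22 Y2.11 E0.1187
G1 X-2.11 Y1.22 E0.1306
G1 X-2.44 Y0.00 E0.1424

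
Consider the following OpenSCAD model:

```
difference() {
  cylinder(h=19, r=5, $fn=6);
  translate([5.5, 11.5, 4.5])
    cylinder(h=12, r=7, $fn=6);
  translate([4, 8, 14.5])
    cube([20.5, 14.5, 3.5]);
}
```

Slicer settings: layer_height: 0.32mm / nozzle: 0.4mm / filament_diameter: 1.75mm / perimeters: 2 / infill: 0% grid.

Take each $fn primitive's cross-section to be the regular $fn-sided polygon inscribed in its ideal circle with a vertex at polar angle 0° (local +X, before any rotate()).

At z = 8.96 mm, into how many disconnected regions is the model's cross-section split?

At z = 8.96 mm: the cylinder: section is a regular 6-gon, circumradius r=5; the cylinder at (5.5, 11.5): section is a regular 6-gon, circumradius r=7; the cube at (4, 8) is not intersected at this z (z outside [14.5, 18]); Subtracting the remaining from the first: starting from the r=5 cylinder, the r=7 cylinder at (5.5, 11.5) misses the remaining region (no effect) — 1 connected region. The result has 1 disconnected region.

1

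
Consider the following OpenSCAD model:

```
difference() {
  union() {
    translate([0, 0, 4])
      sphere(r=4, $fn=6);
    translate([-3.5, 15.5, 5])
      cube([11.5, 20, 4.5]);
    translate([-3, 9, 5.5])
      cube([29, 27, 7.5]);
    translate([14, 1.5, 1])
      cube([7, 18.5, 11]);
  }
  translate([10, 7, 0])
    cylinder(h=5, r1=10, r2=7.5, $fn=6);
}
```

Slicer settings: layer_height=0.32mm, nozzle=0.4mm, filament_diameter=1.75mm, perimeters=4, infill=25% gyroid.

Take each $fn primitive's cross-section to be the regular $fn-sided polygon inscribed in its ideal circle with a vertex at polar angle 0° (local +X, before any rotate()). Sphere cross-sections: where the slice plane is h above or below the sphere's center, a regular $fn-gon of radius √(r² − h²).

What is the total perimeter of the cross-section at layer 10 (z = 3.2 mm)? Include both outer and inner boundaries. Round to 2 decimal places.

At z = 3.2 mm: the r=4 sphere slices to a regular 6-gon of circumradius 3.919 (√(r²−h²) with h=0.8 from center) (perimeter = 2·6·3.919·sin(180°/6) = 23.52 mm); the cube at (-3.5, 15.5) is absent (z outside [5, 9.5]); the cube at (-3, 9) is not intersected at this z (z outside [5.5, 13]); the cube at (14, 1.5) is present — its section is the full 7×18.5 rectangle (perimeter 51.00 mm); Combining (union): the 2 present regions are separate (no shared area or edge), so areas and boundary lengths simply add and each stays a separate island — boundary = 74.52 mm; the cone at (10, 7) contributes a regular 6-gon of circumradius 8.400 (interpolated between r1=10 and r2=7.5 at t=0.640) (perimeter = 2·6·8.400·sin(180°/6) = 50.40 mm); Taking the first minus the rest: starting from that combined region, the cone at (10, 7) partially overlaps it — only the 32.20 mm² overlap (of its 183.32 mm²) is removed, clipping the outline — boundary = 75.47 mm. Overall, the cross-section has 2 separate islands. Total boundary length (outer) = 75.47 mm.

75.47 mm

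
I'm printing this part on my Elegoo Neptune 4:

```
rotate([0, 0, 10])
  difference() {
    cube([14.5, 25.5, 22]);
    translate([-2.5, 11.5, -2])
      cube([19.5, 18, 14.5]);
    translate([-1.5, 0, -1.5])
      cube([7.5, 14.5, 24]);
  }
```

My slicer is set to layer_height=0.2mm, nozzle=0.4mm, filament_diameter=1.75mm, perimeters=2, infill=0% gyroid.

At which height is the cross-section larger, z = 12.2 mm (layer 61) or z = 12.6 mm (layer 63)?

layer 63 (z = 12.6 mm)

Layer 61 (z = 12.2): the 14.5×25.5 cube contributes its full rectangle (area 369.75 mm²); the cube at (-2.5, 11.5) is present — its section is the full 19.5×18 rectangle (area 351.00 mm²); the 7.5×14.5 cube at (-1.5, 0) contributes its full rectangle (area 108.75 mm²); Subtracting the remaining from the first: starting from the 14.5×25.5 cube (369.75 mm²), the 19.5×18 cube at (-2.5, 11.5) partially overlaps it — only the 203.00 mm² overlap (of its 351.00 mm²) is removed, clipping the outline; the 7.5×14.5 cube at (-1.5, 0) partially overlaps it — only the 69.00 mm² overlap (of its 108.75 mm²) is removed, clipping the outline — area = 97.75 mm²; (whole slice rotated 10° about Z — lengths, areas and connectivity unchanged). So its area = 97.75 mm². Layer 63 (z = 12.6): the cube is present — its section is the full 14.5×25.5 rectangle (area 369.75 mm²); the cube at (-2.5, 11.5) does not reach this height (z outside [-2, 12.5]); the cube at (-1.5, 0) (footprint 7.5×14.5) is included at this height (area 108.75 mm²); Subtracting the remaining from the first: starting from the 14.5×25.5 cube (369.75 mm²), the 7.5×14.5 cube at (-1.5, 0) partially overlaps it — only the 87.00 mm² overlap (of its 108.75 mm²) is removed, clipping the outline — area = 282.75 mm²; (rotated 10° about Z; rotation is an isometry so areas/perimeters/island counts are preserved). So its area = 282.75 mm². Layer 63 is larger (282.75 vs 97.75 mm²).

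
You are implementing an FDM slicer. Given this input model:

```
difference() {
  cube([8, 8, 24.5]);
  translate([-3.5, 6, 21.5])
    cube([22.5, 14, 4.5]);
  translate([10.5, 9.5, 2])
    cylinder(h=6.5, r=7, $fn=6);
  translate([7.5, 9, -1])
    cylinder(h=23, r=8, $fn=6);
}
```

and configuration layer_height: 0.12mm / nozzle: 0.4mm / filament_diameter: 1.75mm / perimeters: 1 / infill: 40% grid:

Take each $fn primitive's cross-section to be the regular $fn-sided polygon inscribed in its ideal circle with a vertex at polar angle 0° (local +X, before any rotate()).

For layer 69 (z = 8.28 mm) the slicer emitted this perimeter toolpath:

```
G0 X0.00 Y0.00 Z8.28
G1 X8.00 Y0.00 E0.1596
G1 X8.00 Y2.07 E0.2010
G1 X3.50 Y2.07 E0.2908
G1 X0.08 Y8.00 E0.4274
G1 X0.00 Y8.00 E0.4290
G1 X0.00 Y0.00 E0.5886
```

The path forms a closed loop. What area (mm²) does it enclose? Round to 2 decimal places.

27.17 mm²

Apply the shoelace formula to the sequence of (X, Y) vertices; enclosed area = 27.17 mm².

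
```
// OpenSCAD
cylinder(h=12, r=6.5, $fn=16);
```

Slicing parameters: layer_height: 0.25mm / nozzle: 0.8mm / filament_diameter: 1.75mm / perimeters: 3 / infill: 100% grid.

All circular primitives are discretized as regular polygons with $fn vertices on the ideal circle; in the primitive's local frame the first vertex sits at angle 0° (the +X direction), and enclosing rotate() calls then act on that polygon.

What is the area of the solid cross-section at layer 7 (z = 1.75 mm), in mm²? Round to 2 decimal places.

At z = 1.75 mm: the r=6.5 cylinder gives a regular 16-gon of circumradius 6.5 (constant along its height) (area = (16/2)·6.500²·sin(360°/16) = 129.35 mm²). Overall, the cross-section is a single solid region. Net area = 129.35 mm².

129.35 mm²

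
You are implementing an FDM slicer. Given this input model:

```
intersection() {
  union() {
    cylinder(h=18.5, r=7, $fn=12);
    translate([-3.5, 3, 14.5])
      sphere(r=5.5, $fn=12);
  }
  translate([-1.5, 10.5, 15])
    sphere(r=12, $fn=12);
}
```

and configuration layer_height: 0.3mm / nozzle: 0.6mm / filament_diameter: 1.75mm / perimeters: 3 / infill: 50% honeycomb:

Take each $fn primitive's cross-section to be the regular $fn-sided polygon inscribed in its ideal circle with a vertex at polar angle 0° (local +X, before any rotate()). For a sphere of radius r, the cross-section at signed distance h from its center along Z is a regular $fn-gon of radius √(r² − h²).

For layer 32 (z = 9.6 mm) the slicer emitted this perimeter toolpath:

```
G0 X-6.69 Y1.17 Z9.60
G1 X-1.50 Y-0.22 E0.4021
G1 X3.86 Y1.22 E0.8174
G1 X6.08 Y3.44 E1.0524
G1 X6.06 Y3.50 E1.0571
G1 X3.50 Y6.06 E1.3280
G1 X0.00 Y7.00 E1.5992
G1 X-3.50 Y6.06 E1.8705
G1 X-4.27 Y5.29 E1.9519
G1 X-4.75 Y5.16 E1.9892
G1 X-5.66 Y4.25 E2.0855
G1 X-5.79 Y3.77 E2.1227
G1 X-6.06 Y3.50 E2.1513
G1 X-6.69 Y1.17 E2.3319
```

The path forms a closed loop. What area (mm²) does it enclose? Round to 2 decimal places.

61.83 mm²

Apply the shoelace formula to the sequence of (X, Y) vertices; enclosed area = 61.83 mm².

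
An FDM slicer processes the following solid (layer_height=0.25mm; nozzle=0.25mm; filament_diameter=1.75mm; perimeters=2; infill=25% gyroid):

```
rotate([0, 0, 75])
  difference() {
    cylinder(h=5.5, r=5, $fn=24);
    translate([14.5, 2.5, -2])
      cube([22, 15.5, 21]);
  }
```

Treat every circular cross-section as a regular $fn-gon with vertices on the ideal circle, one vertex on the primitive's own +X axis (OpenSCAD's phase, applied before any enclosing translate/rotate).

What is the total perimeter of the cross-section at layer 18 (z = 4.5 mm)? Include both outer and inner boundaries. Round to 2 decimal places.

31.33 mm

At z = 4.5 mm: the cylinder: section is a regular 24-gon, circumradius r=5 (perimeter = 2·24·5.000·sin(180°/24) = 31.33 mm); the cube at (14.5, 2.5) (footprint 22×15.5) is included at this height (perimeter 75.00 mm); After the difference (first − rest): starting from the r=5 cylinder, the 22×15.5 cube at (14.5, 2.5) misses the remaining region (no effect) — boundary = 31.33 mm; (rotated 75° about Z; rotation is an isometry so areas/perimeters/island counts are preserved). Overall, the cross-section is a single solid region. Total boundary length (outer) = 31.33 mm.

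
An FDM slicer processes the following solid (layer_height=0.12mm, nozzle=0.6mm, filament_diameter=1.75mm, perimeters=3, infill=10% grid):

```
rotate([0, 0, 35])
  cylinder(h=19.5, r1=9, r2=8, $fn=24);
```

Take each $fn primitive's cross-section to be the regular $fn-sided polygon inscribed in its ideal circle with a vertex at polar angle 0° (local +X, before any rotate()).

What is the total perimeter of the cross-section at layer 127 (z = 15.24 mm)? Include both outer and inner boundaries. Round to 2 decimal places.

51.49 mm

At z = 15.24 mm: the cone contributes a regular 24-gon of circumradius 8.218 (interpolated between r1=9 and r2=8 at t=0.782) (perimeter = 2·24·8.218·sin(180°/24) = 51.49 mm); (whole slice rotated 35° about Z — lengths, areas and connectivity unchanged). Overall, the cross-section is a single solid region. Total boundary length (outer) = 51.49 mm.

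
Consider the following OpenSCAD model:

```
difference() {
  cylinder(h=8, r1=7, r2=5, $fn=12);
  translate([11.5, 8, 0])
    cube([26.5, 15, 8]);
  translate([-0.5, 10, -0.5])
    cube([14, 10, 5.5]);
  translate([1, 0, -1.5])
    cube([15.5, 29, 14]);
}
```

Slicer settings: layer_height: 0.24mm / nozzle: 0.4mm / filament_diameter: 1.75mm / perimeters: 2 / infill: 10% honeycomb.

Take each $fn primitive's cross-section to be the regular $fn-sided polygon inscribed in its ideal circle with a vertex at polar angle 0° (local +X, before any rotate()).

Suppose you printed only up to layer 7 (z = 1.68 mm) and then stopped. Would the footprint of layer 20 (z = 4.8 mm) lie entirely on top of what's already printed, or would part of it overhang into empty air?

entirely on top

Compare the two slices. At z = 1.68: the cone: at t=0.210 of its height the radius interpolates to r₁+(r₂−r₁)t = 6.580, giving a regular 12-gon of that circumradius (area = (12/2)·6.580²·sin(360°/12) = 129.89 mm²); the cube at (11.5, 8) is present — its section is the full 26.5×15 rectangle (area 397.50 mm²); the cube at (-0.5, 10) (footprint 14×10) is included at this height (area 140.00 mm²); the cube at (1, 0) is present — its section is the full 15.5×29 rectangle (area 449.50 mm²); Taking the first minus the rest: starting from the cone (129.89 mm²), the 26.5×15 cube at (11.5, 8) misses the remaining region (no effect); the 14×10 cube at (-0.5, 10) misses the remaining region (no effect); the 15.5×29 cube at (1, 0) partially overlaps it — only the 26.03 mm² overlap (of its 449.50 mm²) is removed, clipping the outline — area = 103.86 mm². At z = 4.8: the cone contributes a regular 12-gon of circumradius 5.800 (interpolated between r1=7 and r2=5 at t=0.600) (area = (12/2)·5.800²·sin(360°/12) = 100.92 mm²); the 26.5×15 cube at (11.5, 8) contributes its full rectangle (area 397.50 mm²); the cube at (-0.5, 10) (footprint 14×10) is included at this height (area 140.00 mm²); the cube at (1, 0) (footprint 15.5×29) is included at this height (area 449.50 mm²); Subtracting the remaining from the first: starting from the cone (100.92 mm²), the 26.5×15 cube at (11.5, 8) misses the remaining region (no effect); the 14×10 cube at (-0.5, 10) misses the remaining region (no effect); the 15.5×29 cube at (1, 0) partially overlaps it — only the 19.56 mm² overlap (of its 449.50 mm²) is removed, clipping the outline — area = 81.36 mm². Checking containment: the cross-section at z = 4.8 is a subset of the cross-section at z = 1.68.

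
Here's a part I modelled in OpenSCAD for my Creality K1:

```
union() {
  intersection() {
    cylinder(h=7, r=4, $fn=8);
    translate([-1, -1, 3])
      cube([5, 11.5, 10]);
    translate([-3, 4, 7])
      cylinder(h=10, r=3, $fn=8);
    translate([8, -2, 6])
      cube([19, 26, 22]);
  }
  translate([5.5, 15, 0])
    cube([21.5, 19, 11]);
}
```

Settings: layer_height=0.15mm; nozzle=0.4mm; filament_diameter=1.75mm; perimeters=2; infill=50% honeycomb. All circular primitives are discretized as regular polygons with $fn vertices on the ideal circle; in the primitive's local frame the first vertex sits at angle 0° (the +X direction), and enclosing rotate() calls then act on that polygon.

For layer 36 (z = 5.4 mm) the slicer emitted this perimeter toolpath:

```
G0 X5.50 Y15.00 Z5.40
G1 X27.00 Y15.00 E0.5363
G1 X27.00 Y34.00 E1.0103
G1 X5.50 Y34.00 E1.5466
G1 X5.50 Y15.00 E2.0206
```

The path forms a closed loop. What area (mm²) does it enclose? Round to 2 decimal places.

Apply the shoelace formula to the sequence of (X, Y) vertices; enclosed area = 408.50 mm².

408.50 mm²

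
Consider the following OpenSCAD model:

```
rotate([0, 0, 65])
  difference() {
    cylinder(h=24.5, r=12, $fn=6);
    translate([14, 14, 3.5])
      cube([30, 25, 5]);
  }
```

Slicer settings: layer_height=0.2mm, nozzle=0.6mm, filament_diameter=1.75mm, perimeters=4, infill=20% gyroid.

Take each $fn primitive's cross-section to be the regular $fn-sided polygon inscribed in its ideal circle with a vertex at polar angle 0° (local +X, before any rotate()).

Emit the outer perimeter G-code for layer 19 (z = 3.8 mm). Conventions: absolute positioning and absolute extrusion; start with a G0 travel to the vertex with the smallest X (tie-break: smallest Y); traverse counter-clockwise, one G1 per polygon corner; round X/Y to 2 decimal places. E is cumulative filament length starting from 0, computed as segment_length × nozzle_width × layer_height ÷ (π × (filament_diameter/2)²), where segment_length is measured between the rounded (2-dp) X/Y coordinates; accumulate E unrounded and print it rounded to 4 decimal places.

At z = 3.8 mm: the r=12 cylinder contributes a regular 6-gon of circumradius 12; the cube at (14, 14) (footprint 30×25) is included at this height; Subtracting the remaining from the first: starting from the r=12 cylinder, the 30×25 cube at (14, 14) misses the remaining region (no effect) — 1 connected region; (whole slice rotated 65° about Z — lengths, areas and connectivity unchanged). The outline is a single polygon with 6 vertices. Extrusion per mm of travel: 0.6 × 0.2 / (π × 0.875²) = 0.049890. Accumulating E over each segment gives final E = 3.5919.

G0 X-11.95 Y-1.05 Z3.80
G1 X-5.07 Y-10.88 E0.5986
G1 X6.88 Y-9.83 E1.1971
G1 X11.95 Y1.05 E1.7959
G1 X5.07 Y10.88 E2.3945
G1 X-6.88 Y9.83 E2.9930
G1 X-11.95 Y-1.05 E3.5919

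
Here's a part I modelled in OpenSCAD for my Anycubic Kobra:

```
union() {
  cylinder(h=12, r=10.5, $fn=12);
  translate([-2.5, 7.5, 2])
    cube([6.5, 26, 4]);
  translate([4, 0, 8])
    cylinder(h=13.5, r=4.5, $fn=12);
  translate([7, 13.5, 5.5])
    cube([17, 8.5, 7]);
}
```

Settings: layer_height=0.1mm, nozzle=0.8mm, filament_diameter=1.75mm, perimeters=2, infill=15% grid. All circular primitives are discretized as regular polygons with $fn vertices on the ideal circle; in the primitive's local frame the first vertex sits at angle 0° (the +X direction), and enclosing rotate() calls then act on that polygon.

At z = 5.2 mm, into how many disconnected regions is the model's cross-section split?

At z = 5.2 mm: the r=10.5 cylinder contributes a regular 12-gon of circumradius 10.5; the cube at (-2.5, 7.5) (footprint 6.5×26) is included at this height; the cylinder at (4, 0) does not reach this height (z outside [8, 21.5]); the cube at (7, 13.5) does not reach this height (z outside [5.5, 12.5]); Merging all regions: the regions partially overlap (shared area 16.52 mm²), so overlapping operands fuse into one piece — 1 connected region. The result has 1 disconnected region.

1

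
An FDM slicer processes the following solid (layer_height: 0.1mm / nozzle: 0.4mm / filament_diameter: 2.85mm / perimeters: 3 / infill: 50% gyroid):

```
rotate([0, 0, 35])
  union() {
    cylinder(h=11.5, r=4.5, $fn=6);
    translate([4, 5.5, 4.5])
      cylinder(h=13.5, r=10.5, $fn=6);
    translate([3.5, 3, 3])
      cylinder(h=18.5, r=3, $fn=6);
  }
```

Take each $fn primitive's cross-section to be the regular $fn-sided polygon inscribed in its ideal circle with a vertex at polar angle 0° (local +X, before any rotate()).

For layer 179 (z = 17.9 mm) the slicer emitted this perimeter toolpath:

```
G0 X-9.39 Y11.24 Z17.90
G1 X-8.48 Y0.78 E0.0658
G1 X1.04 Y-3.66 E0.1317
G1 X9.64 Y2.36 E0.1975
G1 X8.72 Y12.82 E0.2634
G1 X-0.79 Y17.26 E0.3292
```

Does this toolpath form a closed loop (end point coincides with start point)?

no

Start point (G0): (-9.39, 11.24). End point (last G1): the path does not return to the start — open.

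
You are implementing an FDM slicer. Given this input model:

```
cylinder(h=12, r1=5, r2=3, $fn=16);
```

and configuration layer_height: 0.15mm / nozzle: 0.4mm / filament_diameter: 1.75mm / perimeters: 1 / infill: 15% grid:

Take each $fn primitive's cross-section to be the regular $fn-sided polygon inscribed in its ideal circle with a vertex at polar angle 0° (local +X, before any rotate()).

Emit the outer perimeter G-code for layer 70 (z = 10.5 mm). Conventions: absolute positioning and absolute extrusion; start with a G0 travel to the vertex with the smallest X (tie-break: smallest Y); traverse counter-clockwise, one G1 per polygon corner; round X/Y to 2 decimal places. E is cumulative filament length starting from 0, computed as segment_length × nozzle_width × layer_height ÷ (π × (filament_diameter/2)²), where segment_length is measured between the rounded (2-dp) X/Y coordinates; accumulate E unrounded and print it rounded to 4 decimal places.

At z = 10.5 mm: the cone contributes a regular 16-gon of circumradius 3.250 (interpolated between r1=5 and r2=3 at t=0.875). The outline is a single polygon with 16 vertices. Extrusion per mm of travel: 0.4 × 0.15 / (π × 0.875²) = 0.024945. Accumulating E over each segment gives final E = 0.5059.

G0 X-3.25 Y0.00 Z10.50
G1 X-3.00 Y-1.24 E0.0316
G1 X-2.30 Y-2.30 E0.0632
G1 X-1.24 Y-3.00 E0.0949
G1 X0.00 Y-3.25 E0.1265
G1 X1.24 Y-3.00 E0.1580
G1 X2.30 Y-2.30 E0.1897
G1 X3.00 Y-1.24 E0.2214
G1 X3.25 Y0.00 E0.2530
G1 X3.00 Y1.24 E0.2845
G1 X2.30 Y2.30 E0.3162
G1 X1.24 Y3.00 E0.3479
G1 X0.00 Y3.25 E0.3794
G1 X-1.24 Y3.00 E0.4110
G1 X-2.30 Y2.30 E0.4427
G1 X-3.00 Y1.24 E0.4744
G1 X-3.25 Y0.00 E0.5059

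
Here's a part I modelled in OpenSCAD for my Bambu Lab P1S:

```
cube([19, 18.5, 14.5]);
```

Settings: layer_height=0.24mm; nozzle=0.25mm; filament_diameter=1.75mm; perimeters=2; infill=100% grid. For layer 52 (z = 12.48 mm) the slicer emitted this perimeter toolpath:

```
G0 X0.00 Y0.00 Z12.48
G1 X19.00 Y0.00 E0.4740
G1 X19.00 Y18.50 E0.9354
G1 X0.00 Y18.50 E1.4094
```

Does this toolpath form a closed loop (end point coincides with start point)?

Start point (G0): (0.00, 0.00). End point (last G1): the path does not return to the start — open.

no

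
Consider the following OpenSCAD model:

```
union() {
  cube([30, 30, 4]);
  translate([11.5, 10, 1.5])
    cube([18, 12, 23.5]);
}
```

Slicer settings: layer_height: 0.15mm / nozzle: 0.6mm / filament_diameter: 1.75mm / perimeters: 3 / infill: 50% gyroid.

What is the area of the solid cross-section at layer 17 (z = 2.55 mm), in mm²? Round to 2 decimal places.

900.00 mm²

At z = 2.55 mm: the cube (footprint 30×30) is included at this height (area 900.00 mm²); the cube at (11.5, 10) (footprint 18×12) is included at this height (area 216.00 mm²); Merging all regions: the 18×12 cube at (11.5, 10) lies entirely inside the 30×30 cube, so the union is just the 30×30 cube — area = 900.00 mm². Overall, the cross-section is a single solid region. Net area = 900.00 mm².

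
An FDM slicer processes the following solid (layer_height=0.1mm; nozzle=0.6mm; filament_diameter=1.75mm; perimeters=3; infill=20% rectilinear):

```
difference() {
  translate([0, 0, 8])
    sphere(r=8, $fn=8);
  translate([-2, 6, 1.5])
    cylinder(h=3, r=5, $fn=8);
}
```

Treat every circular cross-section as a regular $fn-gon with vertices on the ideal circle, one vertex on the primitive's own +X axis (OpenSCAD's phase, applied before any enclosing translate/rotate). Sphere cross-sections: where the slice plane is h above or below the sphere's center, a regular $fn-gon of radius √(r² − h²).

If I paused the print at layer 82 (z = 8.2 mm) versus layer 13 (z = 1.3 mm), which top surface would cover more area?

layer 82 (z = 8.2 mm)

Layer 82 (z = 8.2): the r=8 sphere slices to a regular 8-gon of circumradius 7.997 (√(r²−h²) with h=0.2 from center) (area = (8/2)·7.997²·sin(360°/8) = 180.91 mm²); the cylinder at (-2, 6) does not reach this height (z outside [1.5, 4.5]); Taking the first minus the rest: none of the subtracted shapes is present at this height, so the r=8 sphere is unchanged — area = 180.91 mm². So its area = 180.91 mm². Layer 13 (z = 1.3): the r=8 sphere slices to a regular 8-gon of circumradius 4.371 (√(r²−h²) with h=6.7 from center) (area = (8/2)·4.371²·sin(360°/8) = 54.05 mm²); the cylinder at (-2, 6) is not intersected at this z (z outside [1.5, 4.5]); Taking the first minus the rest: none of the subtracted shapes is present at this height, so the r=8 sphere is unchanged — area = 54.05 mm². So its area = 54.05 mm². Layer 82 is larger (180.91 vs 54.05 mm²).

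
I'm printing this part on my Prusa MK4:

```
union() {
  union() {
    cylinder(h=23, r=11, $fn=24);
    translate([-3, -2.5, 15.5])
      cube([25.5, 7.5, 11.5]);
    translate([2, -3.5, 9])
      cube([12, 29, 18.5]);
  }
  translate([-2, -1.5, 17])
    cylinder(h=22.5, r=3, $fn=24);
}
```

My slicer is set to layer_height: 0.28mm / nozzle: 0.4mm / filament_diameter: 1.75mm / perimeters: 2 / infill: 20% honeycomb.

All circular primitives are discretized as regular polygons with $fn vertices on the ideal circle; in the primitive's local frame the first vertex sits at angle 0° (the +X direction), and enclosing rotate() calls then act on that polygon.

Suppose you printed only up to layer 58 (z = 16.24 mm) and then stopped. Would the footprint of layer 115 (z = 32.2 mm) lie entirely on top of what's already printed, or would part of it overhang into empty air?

entirely on top

Compare the two slices. At z = 16.24: the cylinder: section is a regular 24-gon, circumradius r=11 (area = (24/2)·11.000²·sin(360°/24) = 375.81 mm²); the 25.5×7.5 cube at (-3, -2.5) contributes its full rectangle (area 191.25 mm²); the cube at (2, -3.5) is present — its section is the full 12×29 rectangle (area 348.00 mm²); Taking the union: the regions partially overlap — summed areas 915.06 mm² minus the doubly-counted overlap 230.35 mm² gives 684.71 mm² — area = 684.71 mm²; the cylinder at (-2, -1.5) is not intersected at this z (z outside [17, 39.5]); Merging all regions: only that combined region is present, so the union is just that shape — area = 684.71 mm². At z = 32.2: the cylinder is not intersected at this z (z outside [0, 23]); the cube at (-3, -2.5) is absent (z outside [15.5, 27]); the cube at (2, -3.5) does not reach this height (z outside [9, 27.5]); Combining (union): nothing is present at this height; the r=3 cylinder at (-2, -1.5) gives a regular 24-gon of circumradius 3 (constant along its height) (area = (24/2)·3.000²·sin(360°/24) = 27.95 mm²); Combining (union): only the r=3 cylinder at (-2, -1.5) is present, so the union is just that shape — area = 27.95 mm². Checking containment: the cross-section at z = 32.2 is a subset of the cross-section at z = 16.24.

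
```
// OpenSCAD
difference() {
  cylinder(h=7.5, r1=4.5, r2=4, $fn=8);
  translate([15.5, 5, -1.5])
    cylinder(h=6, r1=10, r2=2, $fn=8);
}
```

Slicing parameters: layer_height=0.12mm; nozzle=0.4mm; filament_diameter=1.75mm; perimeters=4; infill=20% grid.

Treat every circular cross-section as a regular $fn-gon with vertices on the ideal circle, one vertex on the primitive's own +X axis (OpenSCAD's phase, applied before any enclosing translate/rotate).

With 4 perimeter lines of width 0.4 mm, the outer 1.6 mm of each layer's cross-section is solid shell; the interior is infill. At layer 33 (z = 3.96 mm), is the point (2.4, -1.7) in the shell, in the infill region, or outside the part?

At z = 3.96 mm: the cone: at t=0.528 of its height the radius interpolates to r₁+(r₂−r₁)t = 4.236, giving a regular 8-gon of that circumradius; the cone at (15.5, 5) contributes a regular 8-gon of circumradius 2.720 (interpolated between r1=10 and r2=2 at t=0.910); Taking the first minus the rest: starting from the cone, the cone at (15.5, 5) misses the remaining region (no effect) — 1 connected region. Overall, the cross-section is a single solid region. The nearest boundary edge runs (4.24, 0.00)→(3.00, -3.00); distance from the point to it = 1.05 mm. The point is inside the cross-section, 1.05 mm from the nearest boundary — within the 1.6 mm shell band (4 × 0.4).

shell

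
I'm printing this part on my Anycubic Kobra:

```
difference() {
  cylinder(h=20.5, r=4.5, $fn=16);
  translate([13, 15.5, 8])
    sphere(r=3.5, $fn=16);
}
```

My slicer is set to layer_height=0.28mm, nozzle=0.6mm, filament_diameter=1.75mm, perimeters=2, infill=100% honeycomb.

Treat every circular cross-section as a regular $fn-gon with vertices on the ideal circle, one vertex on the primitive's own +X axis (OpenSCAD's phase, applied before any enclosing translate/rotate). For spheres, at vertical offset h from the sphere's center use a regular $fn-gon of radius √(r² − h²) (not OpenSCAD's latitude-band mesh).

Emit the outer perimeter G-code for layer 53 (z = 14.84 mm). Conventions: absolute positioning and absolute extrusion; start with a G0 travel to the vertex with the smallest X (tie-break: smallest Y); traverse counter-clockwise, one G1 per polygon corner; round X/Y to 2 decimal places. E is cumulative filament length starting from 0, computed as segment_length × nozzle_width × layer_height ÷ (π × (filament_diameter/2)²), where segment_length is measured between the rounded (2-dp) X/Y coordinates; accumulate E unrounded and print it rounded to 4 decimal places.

G0 X-4.50 Y0.00 Z14.84
G1 X-4.16 Y-1.72 E0.1225
G1 X-3.18 Y-3.18 E0.2453
G1 X-1.72 Y-4.16 E0.3681
G1 X0.00 Y-4.50 E0.4906
G1 X1.72 Y-4.16 E0.6130
G1 X3.18 Y-3.18 E0.7358
G1 X4.16 Y-1.72 E0.8587
G1 X4.50 Y0.00 E0.9811
G1 X4.16 Y1.72 E1.1036
G1 X3.18 Y3.18 E1.2264
G1 X1.72 Y4.16 E1.3492
G1 X0.00 Y4.50 E1.4717
G1 X-1.72 Y4.16 E1.5941
G1 X-3.18 Y3.18 E1.7169
G1 X-4.16 Y1.72 E1.8398
G1 X-4.50 Y0.00 E1.9622

At z = 14.84 mm: the r=4.5 cylinder contributes a regular 16-gon of circumradius 4.5; the sphere at (13, 15.5) is not intersected at this z (|z−center|=6.840 > r=3.5); After the difference (first − rest): none of the subtracted shapes is present at this height, so the r=4.5 cylinder is unchanged — 1 connected region. The outline is a single polygon with 16 vertices. Extrusion per mm of travel: 0.6 × 0.28 / (π × 0.875²) = 0.069846. Accumulating E over each segment gives final E = 1.9622.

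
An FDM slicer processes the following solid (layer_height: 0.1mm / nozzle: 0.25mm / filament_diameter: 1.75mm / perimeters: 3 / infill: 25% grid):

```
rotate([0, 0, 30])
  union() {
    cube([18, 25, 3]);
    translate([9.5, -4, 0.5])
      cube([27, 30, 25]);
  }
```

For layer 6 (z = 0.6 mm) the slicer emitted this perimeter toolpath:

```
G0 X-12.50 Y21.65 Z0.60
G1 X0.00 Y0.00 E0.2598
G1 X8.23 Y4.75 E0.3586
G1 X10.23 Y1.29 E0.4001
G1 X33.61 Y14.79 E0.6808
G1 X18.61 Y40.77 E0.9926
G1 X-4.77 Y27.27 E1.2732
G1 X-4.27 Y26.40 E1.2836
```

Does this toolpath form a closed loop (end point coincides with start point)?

Start point (G0): (-12.50, 21.65). End point (last G1): the path does not return to the start — open.

no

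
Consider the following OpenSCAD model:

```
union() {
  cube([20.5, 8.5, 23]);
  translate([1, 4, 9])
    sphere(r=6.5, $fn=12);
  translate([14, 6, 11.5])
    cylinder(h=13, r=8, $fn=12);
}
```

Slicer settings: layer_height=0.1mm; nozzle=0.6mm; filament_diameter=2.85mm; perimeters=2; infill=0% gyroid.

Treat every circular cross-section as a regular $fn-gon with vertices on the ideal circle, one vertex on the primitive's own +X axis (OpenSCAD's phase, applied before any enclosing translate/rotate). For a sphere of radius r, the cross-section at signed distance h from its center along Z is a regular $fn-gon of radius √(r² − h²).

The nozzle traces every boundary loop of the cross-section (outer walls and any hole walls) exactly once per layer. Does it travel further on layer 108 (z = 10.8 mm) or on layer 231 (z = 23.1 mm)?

Layer 108 (z = 10.8): the cube is present — its section is the full 20.5×8.5 rectangle (perimeter 58.00 mm); the r=6.5 sphere at (1, 4) contributes a regular 12-gon of circumradius √(6.5²−1.8²) = 6.246 (perimeter = 2·12·6.246·sin(180°/12) = 38.80 mm); the cylinder at (14, 6) is absent (z outside [11.5, 24.5]); Taking the union: the regions partially overlap (shared area 55.76 mm²), so the edge portions inside another operand are dropped and the merged outline is re-measured after clipping — boundary = 68.08 mm. So its perimeter = 68.08 mm. Layer 231 (z = 23.1): the cube is absent (z outside [0, 23]); the sphere at (1, 4) is not intersected at this z (|z−center|=14.100 > r=6.5); the r=8 cylinder at (14, 6) contributes a regular 12-gon of circumradius 8 (perimeter = 2·12·8.000·sin(180°/12) = 49.69 mm); Taking the union: only the r=8 cylinder at (14, 6) is present, so the union is just that shape — boundary = 49.69 mm. So its perimeter = 49.69 mm. Layer 108 is larger (68.08 vs 49.69 mm).

layer 108 (z = 10.8 mm)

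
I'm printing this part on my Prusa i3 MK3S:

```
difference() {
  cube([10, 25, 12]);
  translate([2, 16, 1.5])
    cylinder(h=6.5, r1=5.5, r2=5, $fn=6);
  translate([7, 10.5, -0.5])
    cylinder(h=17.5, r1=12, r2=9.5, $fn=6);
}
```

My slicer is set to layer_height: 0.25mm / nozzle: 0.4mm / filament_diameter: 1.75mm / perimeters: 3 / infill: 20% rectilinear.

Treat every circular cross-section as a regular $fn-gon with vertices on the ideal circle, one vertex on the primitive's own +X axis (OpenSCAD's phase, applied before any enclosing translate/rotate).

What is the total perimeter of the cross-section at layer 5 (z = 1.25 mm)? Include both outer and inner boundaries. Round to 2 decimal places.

55.44 mm

At z = 1.25 mm: the 10×25 cube contributes its full rectangle (perimeter 70.00 mm); the cone at (2, 16) is absent (z outside [1.5, 8]); the cone at (7, 10.5) contributes a regular 6-gon of circumradius 11.750 (interpolated between r1=12 and r2=9.5 at t=0.100) (perimeter = 2·6·11.750·sin(180°/6) = 70.50 mm); Subtracting the remaining from the first: starting from the 10×25 cube, the cone at (7, 10.5) partially overlaps it — only the 201.32 mm² overlap (of its 358.70 mm²) is removed, clipping the outline — boundary = 55.44 mm. Overall, the cross-section has 2 separate islands. Total boundary length (outer) = 55.44 mm.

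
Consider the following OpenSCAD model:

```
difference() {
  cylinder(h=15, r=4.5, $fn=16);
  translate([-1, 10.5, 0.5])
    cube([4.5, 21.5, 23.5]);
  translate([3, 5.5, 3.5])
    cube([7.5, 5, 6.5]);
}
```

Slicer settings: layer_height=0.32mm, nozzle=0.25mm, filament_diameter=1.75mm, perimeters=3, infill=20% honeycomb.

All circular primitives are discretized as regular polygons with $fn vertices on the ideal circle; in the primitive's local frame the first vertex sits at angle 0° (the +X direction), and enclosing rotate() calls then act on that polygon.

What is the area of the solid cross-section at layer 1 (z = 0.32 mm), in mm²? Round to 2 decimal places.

At z = 0.32 mm: the r=4.5 cylinder gives a regular 16-gon of circumradius 4.5 (constant along its height) (area = (16/2)·4.500²·sin(360°/16) = 61.99 mm²); the cube at (-1, 10.5) is absent (z outside [0.5, 24]); the cube at (3, 5.5) is not intersected at this z (z outside [3.5, 10]); Taking the first minus the rest: none of the subtracted shapes is present at this height, so the r=4.5 cylinder is unchanged — area = 61.99 mm². Overall, the cross-section is a single solid region. Net area = 61.99 mm².

61.99 mm²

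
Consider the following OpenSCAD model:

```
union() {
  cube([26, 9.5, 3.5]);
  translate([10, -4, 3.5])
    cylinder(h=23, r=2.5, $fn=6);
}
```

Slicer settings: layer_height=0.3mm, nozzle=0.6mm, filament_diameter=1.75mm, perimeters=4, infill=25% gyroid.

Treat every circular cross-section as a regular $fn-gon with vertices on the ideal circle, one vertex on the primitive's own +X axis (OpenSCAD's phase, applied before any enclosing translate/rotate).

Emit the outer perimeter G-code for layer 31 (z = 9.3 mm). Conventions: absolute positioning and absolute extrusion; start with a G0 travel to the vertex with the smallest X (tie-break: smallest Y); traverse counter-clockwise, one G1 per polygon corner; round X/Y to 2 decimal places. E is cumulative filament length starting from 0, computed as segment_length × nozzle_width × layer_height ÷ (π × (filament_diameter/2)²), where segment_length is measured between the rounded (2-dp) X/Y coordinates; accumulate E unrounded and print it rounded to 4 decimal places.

G0 X7.50 Y-4.00 Z9.30
G1 X8.75 Y-6.17 E0.1874
G1 X11.25 Y-6.17 E0.3745
G1 X12.50 Y-4.00 E0.5619
G1 X11.25 Y-1.83 E0.7493
G1 X8.75 Y-1.83 E0.9364
G1 X7.50 Y-4.00 E1.1238

At z = 9.3 mm: the cube does not reach this height (z outside [0, 3.5]); the r=2.5 cylinder at (10, -4) contributes a regular 6-gon of circumradius 2.5; Merging all regions: only the r=2.5 cylinder at (10, -4) is present, so the union is just that shape — 1 connected region. The outline is a single polygon with 6 vertices. Extrusion per mm of travel: 0.6 × 0.3 / (π × 0.875²) = 0.074835. Accumulating E over each segment gives final E = 1.1238.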